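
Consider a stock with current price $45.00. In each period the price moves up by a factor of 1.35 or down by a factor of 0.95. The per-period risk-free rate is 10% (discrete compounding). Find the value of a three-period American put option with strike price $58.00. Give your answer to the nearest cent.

$13.00

Risk-neutral probability p = (1 + 0.1 − 0.95)/(1.35 − 0.95) = 0.1500/0.4000 = 0.3750
Terminal stock prices: S_uuu = 110.7, S_uud = 77.91, S_udd = 54.83, S_ddd = 38.58
Terminal payoffs (K − S): max(-52.72, 0) = 0, max(-19.91, 0) = 0, max(3.173, 0) = 3.173, max(19.42, 0) = 19.42
Node uu (S = 82.01): continuation = 1/1.1·[0.3750·0.0000 + 0.6250·0.0000] = 0.0000; exercise value = 0.0000 ≤ continuation, so V_uu = 0.0000
Node ud (S = 57.71): continuation = 1/1.1·[0.3750·0.0000 + 0.6250·3.1731] = 1.8029; exercise value = 0.2875 ≤ continuation, so V_ud = 1.8029
Node dd (S = 40.61): continuation = 1/1.1·[0.3750·3.1731 + 0.6250·19.4181] = 12.1148; exercise value = 17.3875 > continuation, so V_dd = 17.3875 (exercise)
Node u (S = 60.75): continuation = 1/1.1·[0.3750·0.0000 + 0.6250·1.8029] = 1.0244; exercise value = 0.0000 ≤ continuation, so V_u = 1.0244
Node d (S = 42.75): continuation = 1/1.1·[0.3750·1.8029 + 0.6250·17.3875] = 10.4939; exercise value = 15.2500 > continuation, so V_d = 15.2500 (exercise)
Node 0 (S = 45): continuation = 1/1.1·[0.3750·1.0244 + 0.6250·15.2500] = 9.0140; exercise value = 13.0000 > continuation, so V_0 = 13.0000 (exercise)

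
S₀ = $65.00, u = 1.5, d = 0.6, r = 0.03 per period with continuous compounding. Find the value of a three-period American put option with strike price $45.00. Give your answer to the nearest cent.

$7.89

Risk-neutral probability p = (e^0.03 − 0.6)/(1.5 − 0.6) = 0.4305/0.9000 = 0.4783
Terminal stock prices: S_uuu = 219.4, S_uud = 87.75, S_udd = 35.1, S_ddd = 14.04
Terminal payoffs (K − S): max(-174.4, 0) = 0, max(-42.75, 0) = 0, max(9.9, 0) = 9.9, max(30.96, 0) = 30.96
Node uu (S = 146.2): continuation = e^(−0.03)·[0.4783·0.0000 + 0.5217·0.0000] = 0.0000; exercise value = 0.0000 ≤ continuation, so V_uu = 0.0000
Node ud (S = 58.5): continuation = e^(−0.03)·[0.4783·0.0000 + 0.5217·9.9000] = 5.0124; exercise value = 0.0000 ≤ continuation, so V_ud = 5.0124
Node dd (S = 23.4): continuation = e^(−0.03)·[0.4783·9.9000 + 0.5217·30.9600] = 20.2700; exercise value = 21.6000 > continuation, so V_dd = 21.6000 (exercise)
Node u (S = 97.5): continuation = e^(−0.03)·[0.4783·0.0000 + 0.5217·5.0124] = 2.5377; exercise value = 0.0000 ≤ continuation, so V_u = 2.5377
Node d (S = 39): continuation = e^(−0.03)·[0.4783·5.0124 + 0.5217·21.6000] = 13.2625; exercise value = 6.0000 ≤ continuation, so V_d = 13.2625
Node 0 (S = 65): continuation = e^(−0.03)·[0.4783·2.5377 + 0.5217·13.2625] = 7.8927; exercise value = 0.0000 ≤ continuation, so V_0 = 7.8927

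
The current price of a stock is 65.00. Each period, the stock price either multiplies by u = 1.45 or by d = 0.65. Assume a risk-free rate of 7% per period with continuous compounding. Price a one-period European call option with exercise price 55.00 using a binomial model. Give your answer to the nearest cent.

19.33

Risk-neutral probability p = (e^0.07 − 0.65)/(1.45 − 0.65) = 0.4225/0.8000 = 0.5281
Terminal stock prices: S_u = 94.25, S_d = 42.25
Terminal payoffs (S − K): max(39.25, 0) = 39.25, max(-12.75, 0) = 0
Node 0 (S = 65): V_0 = e^(−0.07)·[0.5281·39.2500 + 0.4719·0.0000] = 19.3279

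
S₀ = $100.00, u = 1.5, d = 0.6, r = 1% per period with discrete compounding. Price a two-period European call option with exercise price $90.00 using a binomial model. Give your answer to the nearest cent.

Risk-neutral probability p = (1 + 0.01 − 0.6)/(1.5 − 0.6) = 0.4100/0.9000 = 0.4556
Terminal stock prices: S_uu = 225, S_ud = 90, S_dd = 36
Terminal payoffs (S − K): max(135, 0) = 135, max(0, 0) = 0, max(-54, 0) = 0
Node u (S = 150): V_u = 1/1.01·[0.4556·135.0000 + 0.5444·0.0000] = 60.8911
Node d (S = 60): V_d = 1/1.01·[0.4556·0.0000 + 0.5444·0.0000] = 0.0000
Node 0 (S = 100): V_0 = 1/1.01·[0.4556·60.8911 + 0.5444·0.0000] = 27.4646

$27.46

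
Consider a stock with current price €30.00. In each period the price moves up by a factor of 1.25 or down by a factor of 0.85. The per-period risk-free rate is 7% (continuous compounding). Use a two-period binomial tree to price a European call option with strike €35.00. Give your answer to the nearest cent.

€3.19

Risk-neutral probability p = (e^0.07 − 0.85)/(1.25 − 0.85) = 0.2225/0.4000 = 0.5563
Terminal stock prices: S_uu = 46.88, S_ud = 31.88, S_dd = 21.67
Terminal payoffs (S − K): max(11.88, 0) = 11.88, max(-3.125, 0) = 0, max(-13.33, 0) = 0
Node u (S = 37.5): V_u = e^(−0.07)·[0.5563·11.8750 + 0.4437·0.0000] = 6.1591
Node d (S = 25.5): V_d = e^(−0.07)·[0.5563·0.0000 + 0.4437·0.0000] = 0.0000
Node 0 (S = 30): V_0 = e^(−0.07)·[0.5563·6.1591 + 0.4437·0.0000] = 3.1945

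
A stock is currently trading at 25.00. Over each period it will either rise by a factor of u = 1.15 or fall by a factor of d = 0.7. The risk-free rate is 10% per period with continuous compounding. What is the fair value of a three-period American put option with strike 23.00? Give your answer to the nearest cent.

Risk-neutral probability p = (e^0.1 − 0.7)/(1.15 − 0.7) = 0.4052/0.4500 = 0.9004
Terminal stock prices: S_uuu = 38.02, S_uud = 23.14, S_udd = 14.09, S_ddd = 8.575
Terminal payoffs (K − S): max(-15.02, 0) = 0, max(-0.1437, 0) = 0, max(8.913, 0) = 8.913, max(14.43, 0) = 14.43
Node uu (S = 33.06): continuation = e^(−0.1)·[0.9004·0.0000 + 0.0996·0.0000] = 0.0000; exercise value = 0.0000 ≤ continuation, so V_uu = 0.0000
Node ud (S = 20.12): continuation = e^(−0.1)·[0.9004·0.0000 + 0.0996·8.9125] = 0.8034; exercise value = 2.8750 > continuation, so V_ud = 2.8750 (exercise)
Node dd (S = 12.25): continuation = e^(−0.1)·[0.9004·8.9125 + 0.0996·14.4250] = 8.5613; exercise value = 10.7500 > continuation, so V_dd = 10.7500 (exercise)
Node u (S = 28.75): continuation = e^(−0.1)·[0.9004·0.0000 + 0.0996·2.8750] = 0.2592; exercise value = 0.0000 ≤ continuation, so V_u = 0.2592
Node d (S = 17.5): continuation = e^(−0.1)·[0.9004·2.8750 + 0.0996·10.7500] = 3.3113; exercise value = 5.5000 > continuation, so V_d = 5.5000 (exercise)
Node 0 (S = 25): continuation = e^(−0.1)·[0.9004·0.2592 + 0.0996·5.5000] = 0.7069; exercise value = 0.0000 ≤ continuation, so V_0 = 0.7069

0.71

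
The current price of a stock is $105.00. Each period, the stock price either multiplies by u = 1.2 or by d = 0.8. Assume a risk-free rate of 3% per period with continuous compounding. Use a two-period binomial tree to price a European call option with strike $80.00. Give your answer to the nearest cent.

Risk-neutral probability p = (e^0.03 − 0.8)/(1.2 − 0.8) = 0.2305/0.4000 = 0.5761
Terminal stock prices: S_uu = 151.2, S_ud = 100.8, S_dd = 67.2
Terminal payoffs (S − K): max(71.2, 0) = 71.2, max(20.8, 0) = 20.8, max(-12.8, 0) = 0
Node u (S = 126): V_u = e^(−0.03)·[0.5761·71.2000 + 0.4239·20.8000] = 48.3644
Node d (S = 84): V_d = e^(−0.03)·[0.5761·20.8000 + 0.4239·0.0000] = 11.6295
Node 0 (S = 105): V_0 = e^(−0.03)·[0.5761·48.3644 + 0.4239·11.6295] = 31.8246

$31.82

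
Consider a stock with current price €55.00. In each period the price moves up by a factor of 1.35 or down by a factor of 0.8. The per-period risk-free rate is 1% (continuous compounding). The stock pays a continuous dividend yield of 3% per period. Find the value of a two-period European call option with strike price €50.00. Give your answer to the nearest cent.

Per-period risk-free factor R = e^0.01 = 1.0101; dividend-adjusted growth = e^(0.01−0.03) = 0.9802.
Risk-neutral probability p = (0.9802 − 0.8)/(1.35 − 0.8) = 0.1802/0.5500 = 0.3276
Terminal stock prices: S_uu = 100.2, S_ud = 59.4, S_dd = 35.2
Terminal payoffs (S − K): max(50.24, 0) = 50.24, max(9.4, 0) = 9.4, max(-14.8, 0) = 0
Node u (S = 74.25): V_u = e^(−0.01)·[0.3276·50.2375 + 0.6724·9.4000] = 22.5531
Node d (S = 44): V_d = e^(−0.01)·[0.3276·9.4000 + 0.6724·0.0000] = 3.0491
Node 0 (S = 55): V_0 = e^(−0.01)·[0.3276·22.5531 + 0.6724·3.0491] = 9.3454

€9.35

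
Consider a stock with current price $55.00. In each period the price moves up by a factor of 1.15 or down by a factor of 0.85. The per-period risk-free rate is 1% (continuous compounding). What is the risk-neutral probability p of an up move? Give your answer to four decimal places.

Risk-neutral probability p = (e^0.01 − 0.85)/(1.15 − 0.85) = 0.1601/0.3000 = 0.5335

p = 0.5335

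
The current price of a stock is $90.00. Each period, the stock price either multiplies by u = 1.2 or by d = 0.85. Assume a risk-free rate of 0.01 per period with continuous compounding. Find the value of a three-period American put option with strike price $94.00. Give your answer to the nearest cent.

$12.54

Risk-neutral probability p = (e^0.01 − 0.85)/(1.2 − 0.85) = 0.1601/0.3500 = 0.4573
Terminal stock prices: S_uuu = 155.5, S_uud = 110.2, S_udd = 78.03, S_ddd = 55.27
Terminal payoffs (K − S): max(-61.52, 0) = 0, max(-16.16, 0) = 0, max(15.97, 0) = 15.97, max(38.73, 0) = 38.73
Node uu (S = 129.6): continuation = e^(−0.01)·[0.4573·0.0000 + 0.5427·0.0000] = 0.0000; exercise value = 0.0000 ≤ continuation, so V_uu = 0.0000
Node ud (S = 91.8): continuation = e^(−0.01)·[0.4573·0.0000 + 0.5427·15.9700] = 8.5809; exercise value = 2.2000 ≤ continuation, so V_ud = 8.5809
Node dd (S = 65.02): continuation = e^(−0.01)·[0.4573·15.9700 + 0.5427·38.7288] = 28.0397; exercise value = 28.9750 > continuation, so V_dd = 28.9750 (exercise)
Node u (S = 108): continuation = e^(−0.01)·[0.4573·0.0000 + 0.5427·8.5809] = 4.6106; exercise value = 0.0000 ≤ continuation, so V_u = 4.6106
Node d (S = 76.5): continuation = e^(−0.01)·[0.4573·8.5809 + 0.5427·28.9750] = 19.4535; exercise value = 17.5000 ≤ continuation, so V_d = 19.4535
Node 0 (S = 90): continuation = e^(−0.01)·[0.4573·4.6106 + 0.5427·19.4535] = 12.5401; exercise value = 4.0000 ≤ continuation, so V_0 = 12.5401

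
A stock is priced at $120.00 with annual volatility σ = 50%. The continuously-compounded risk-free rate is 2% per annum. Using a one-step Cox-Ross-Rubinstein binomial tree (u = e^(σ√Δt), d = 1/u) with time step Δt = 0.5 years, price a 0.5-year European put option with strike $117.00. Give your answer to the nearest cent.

$18.59

CRR parameters: u = e^(σ√Δt) = e^(0.5·√0.5) = 1.4241, d = 1/u = 0.7022
Per-period rate: rΔt = 0.02·0.5 = 0.01, so R = e^0.01 = 1.0101
Risk-neutral probability p = (e^0.01 − 0.7022)/(1.4241 − 0.7022) = 0.3079/0.7219 = 0.4264
Terminal stock prices: S_u = 170.9, S_d = 84.26
Terminal payoffs (K − S): max(-53.89, 0) = 0, max(32.74, 0) = 32.74
Node 0 (S = 120): V_0 = e^(−0.01)·[0.4264·0.0000 + 0.5736·32.7374] = 18.5899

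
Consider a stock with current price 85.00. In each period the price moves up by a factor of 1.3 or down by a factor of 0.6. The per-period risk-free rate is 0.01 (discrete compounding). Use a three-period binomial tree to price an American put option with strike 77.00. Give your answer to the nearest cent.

Risk-neutral probability p = (1 + 0.01 − 0.6)/(1.3 − 0.6) = 0.4100/0.7000 = 0.5857
Terminal stock prices: S_uuu = 186.7, S_uud = 86.19, S_udd = 39.78, S_ddd = 18.36
Terminal payoffs (K − S): max(-109.7, 0) = 0, max(-9.19, 0) = 0, max(37.22, 0) = 37.22, max(58.64, 0) = 58.64
Node uu (S = 143.7): continuation = 1/1.01·[0.5857·0.0000 + 0.4143·0.0000] = 0.0000; exercise value = 0.0000 ≤ continuation, so V_uu = 0.0000
Node ud (S = 66.3): continuation = 1/1.01·[0.5857·0.0000 + 0.4143·37.2200] = 15.2670; exercise value = 10.7000 ≤ continuation, so V_ud = 15.2670
Node dd (S = 30.6): continuation = 1/1.01·[0.5857·37.2200 + 0.4143·58.6400] = 45.6376; exercise value = 46.4000 > continuation, so V_dd = 46.4000 (exercise)
Node u (S = 110.5): continuation = 1/1.01·[0.5857·0.0000 + 0.4143·15.2670] = 6.2623; exercise value = 0.0000 ≤ continuation, so V_u = 6.2623
Node d (S = 51): continuation = 1/1.01·[0.5857·15.2670 + 0.4143·46.4000] = 27.8861; exercise value = 26.0000 ≤ continuation, so V_d = 27.8861
Node 0 (S = 85): continuation = 1/1.01·[0.5857·6.2623 + 0.4143·27.8861] = 15.0700; exercise value = 0.0000 ≤ continuation, so V_0 = 15.0700

15.07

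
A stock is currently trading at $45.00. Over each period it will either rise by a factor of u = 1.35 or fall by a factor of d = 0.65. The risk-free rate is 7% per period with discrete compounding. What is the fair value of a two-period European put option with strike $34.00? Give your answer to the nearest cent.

Risk-neutral probability p = (1 + 0.07 − 0.65)/(1.35 − 0.65) = 0.4200/0.7000 = 0.6000
Terminal stock prices: S_uu = 82.01, S_ud = 39.49, S_dd = 19.01
Terminal payoffs (K − S): max(-48.01, 0) = 0, max(-5.488, 0) = 0, max(14.99, 0) = 14.99
Node u (S = 60.75): V_u = 1/1.07·[0.6000·0.0000 + 0.4000·0.0000] = 0.0000
Node d (S = 29.25): V_d = 1/1.07·[0.6000·0.0000 + 0.4000·14.9875] = 5.6028
Node 0 (S = 45): V_0 = 1/1.07·[0.6000·0.0000 + 0.4000·5.6028] = 2.0945

$2.09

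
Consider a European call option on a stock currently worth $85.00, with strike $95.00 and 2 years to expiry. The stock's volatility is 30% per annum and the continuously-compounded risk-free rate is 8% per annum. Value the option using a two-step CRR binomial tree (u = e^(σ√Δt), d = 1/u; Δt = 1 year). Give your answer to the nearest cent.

CRR parameters: u = e^(σ√Δt) = e^(0.3·√1) = 1.3499, d = 1/u = 0.7408
Per-period rate: rΔt = 0.08·1 = 0.08, so R = e^0.08 = 1.0833
Risk-neutral probability p = (e^0.08 − 0.7408)/(1.3499 − 0.7408) = 0.3425/0.6090 = 0.5623
Terminal stock prices: S_uu = 154.9, S_ud = 85, S_dd = 46.65
Terminal payoffs (S − K): max(59.88, 0) = 59.88, max(-10, 0) = 0, max(-48.35, 0) = 0
Node u (S = 114.7): V_u = e^(−0.08)·[0.5623·59.8801 + 0.4377·0.0000] = 31.0823
Node d (S = 62.97): V_d = e^(−0.08)·[0.5623·0.0000 + 0.4377·0.0000] = 0.0000
Node 0 (S = 85): V_0 = e^(−0.08)·[0.5623·31.0823 + 0.4377·0.0000] = 16.1341

$16.13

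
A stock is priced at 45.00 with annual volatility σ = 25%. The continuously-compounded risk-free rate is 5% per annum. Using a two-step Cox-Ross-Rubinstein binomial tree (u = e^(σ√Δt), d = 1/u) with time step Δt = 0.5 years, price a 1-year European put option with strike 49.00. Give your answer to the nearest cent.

5.60

CRR parameters: u = e^(σ√Δt) = e^(0.25·√0.5) = 1.1934, d = 1/u = 0.8380
Per-period rate: rΔt = 0.05·0.5 = 0.025, so R = e^0.025 = 1.0253
Risk-neutral probability p = (e^0.025 − 0.8380)/(1.1934 − 0.8380) = 0.1873/0.3554 = 0.5272
Terminal stock prices: S_uu = 64.09, S_ud = 45, S_dd = 31.6
Terminal payoffs (K − S): max(-15.09, 0) = 0, max(4, 0) = 4, max(17.4, 0) = 17.4
Node u (S = 53.7): V_u = e^(−0.025)·[0.5272·0.0000 + 0.4728·4.0000] = 1.8447
Node d (S = 37.71): V_d = e^(−0.025)·[0.5272·4.0000 + 0.4728·17.4015] = 10.0817
Node 0 (S = 45): V_0 = e^(−0.025)·[0.5272·1.8447 + 0.4728·10.0817] = 5.5978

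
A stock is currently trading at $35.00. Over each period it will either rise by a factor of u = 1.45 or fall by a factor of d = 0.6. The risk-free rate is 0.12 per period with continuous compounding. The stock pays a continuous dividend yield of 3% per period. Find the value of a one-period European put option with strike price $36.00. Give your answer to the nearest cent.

Per-period risk-free factor R = e^0.12 = 1.1275; dividend-adjusted growth = e^(0.12−0.03) = 1.0942.
Risk-neutral probability p = (1.0942 − 0.6)/(1.45 − 0.6) = 0.4942/0.8500 = 0.5814
Terminal stock prices: S_u = 50.75, S_d = 21
Terminal payoffs (K − S): max(-14.75, 0) = 0, max(15, 0) = 15
Node 0 (S = 35): V_0 = e^(−0.12)·[0.5814·0.0000 + 0.4186·15.0000] = 5.5692

$5.57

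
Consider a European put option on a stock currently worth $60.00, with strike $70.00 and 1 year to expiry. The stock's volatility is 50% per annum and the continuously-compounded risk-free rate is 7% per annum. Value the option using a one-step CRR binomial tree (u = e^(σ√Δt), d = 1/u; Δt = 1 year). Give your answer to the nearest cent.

CRR parameters: u = e^(σ√Δt) = e^(0.5·√1) = 1.6487, d = 1/u = 0.6065
Per-period rate: rΔt = 0.07·1 = 0.07, so R = e^0.07 = 1.0725
Risk-neutral probability p = (e^0.07 − 0.6065)/(1.6487 − 0.6065) = 0.4660/1.0422 = 0.4471
Terminal stock prices: S_u = 98.92, S_d = 36.39
Terminal payoffs (K − S): max(-28.92, 0) = 0, max(33.61, 0) = 33.61
Node 0 (S = 60): V_0 = e^(−0.07)·[0.4471·0.0000 + 0.5529·33.6082] = 17.3253

$17.33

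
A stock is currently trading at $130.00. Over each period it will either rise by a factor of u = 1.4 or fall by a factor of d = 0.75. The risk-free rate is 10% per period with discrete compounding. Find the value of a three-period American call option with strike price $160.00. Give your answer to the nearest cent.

$32.46

Risk-neutral probability p = (1 + 0.1 − 0.75)/(1.4 − 0.75) = 0.3500/0.6500 = 0.5385
Terminal stock prices: S_uuu = 356.7, S_uud = 191.1, S_udd = 102.4, S_ddd = 54.84
Terminal payoffs (S − K): max(196.7, 0) = 196.7, max(31.1, 0) = 31.1, max(-57.62, 0) = 0, max(-105.2, 0) = 0
Node uu (S = 254.8): continuation = 1/1.1·[0.5385·196.7200 + 0.4615·31.1000] = 109.3455; exercise value = 94.8000 ≤ continuation, so V_uu = 109.3455
Node ud (S = 136.5): continuation = 1/1.1·[0.5385·31.1000 + 0.4615·0.0000] = 15.2238; exercise value = 0.0000 ≤ continuation, so V_ud = 15.2238
Node dd (S = 73.12): continuation = 1/1.1·[0.5385·0.0000 + 0.4615·0.0000] = 0.0000; exercise value = 0.0000 ≤ continuation, so V_dd = 0.0000
Node u (S = 182): continuation = 1/1.1·[0.5385·109.3455 + 0.4615·15.2238] = 59.9133; exercise value = 22.0000 ≤ continuation, so V_u = 59.9133
Node d (S = 97.5): continuation = 1/1.1·[0.5385·15.2238 + 0.4615·0.0000] = 7.4522; exercise value = 0.0000 ≤ continuation, so V_d = 7.4522
Node 0 (S = 130): continuation = 1/1.1·[0.5385·59.9133 + 0.4615·7.4522] = 32.4550; exercise value = 0.0000 ≤ continuation, so V_0 = 32.4550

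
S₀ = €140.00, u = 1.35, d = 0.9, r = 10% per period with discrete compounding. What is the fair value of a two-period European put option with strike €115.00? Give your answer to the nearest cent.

€0.41

Risk-neutral probability p = (1 + 0.1 − 0.9)/(1.35 − 0.9) = 0.2000/0.4500 = 0.4444
Terminal stock prices: S_uu = 255.2, S_ud = 170.1, S_dd = 113.4
Terminal payoffs (K − S): max(-140.2, 0) = 0, max(-55.1, 0) = 0, max(1.6, 0) = 1.6
Node u (S = 189): V_u = 1/1.1·[0.4444·0.0000 + 0.5556·0.0000] = 0.0000
Node d (S = 126): V_d = 1/1.1·[0.4444·0.0000 + 0.5556·1.6000] = 0.8081
Node 0 (S = 140): V_0 = 1/1.1·[0.4444·0.0000 + 0.5556·0.8081] = 0.4081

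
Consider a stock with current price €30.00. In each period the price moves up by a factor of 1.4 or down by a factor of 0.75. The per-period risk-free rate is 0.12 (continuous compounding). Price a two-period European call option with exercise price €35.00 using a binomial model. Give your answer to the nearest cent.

Risk-neutral probability p = (e^0.12 − 0.75)/(1.4 − 0.75) = 0.3775/0.6500 = 0.5808
Terminal stock prices: S_uu = 58.8, S_ud = 31.5, S_dd = 16.88
Terminal payoffs (S − K): max(23.8, 0) = 23.8, max(-3.5, 0) = 0, max(-18.12, 0) = 0
Node u (S = 42): V_u = e^(−0.12)·[0.5808·23.8000 + 0.4192·0.0000] = 12.2592
Node d (S = 22.5): V_d = e^(−0.12)·[0.5808·0.0000 + 0.4192·0.0000] = 0.0000
Node 0 (S = 30): V_0 = e^(−0.12)·[0.5808·12.2592 + 0.4192·0.0000] = 6.3146

€6.31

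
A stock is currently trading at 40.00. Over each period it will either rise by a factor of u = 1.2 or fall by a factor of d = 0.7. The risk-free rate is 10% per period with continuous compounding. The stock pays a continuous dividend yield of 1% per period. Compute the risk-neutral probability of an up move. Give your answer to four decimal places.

p = 0.7883

Per-period risk-free factor R = e^0.1 = 1.1052; dividend-adjusted growth = e^(0.1−0.01) = 1.0942.
Risk-neutral probability p = (1.0942 − 0.7)/(1.2 − 0.7) = 0.3942/0.5000 = 0.7883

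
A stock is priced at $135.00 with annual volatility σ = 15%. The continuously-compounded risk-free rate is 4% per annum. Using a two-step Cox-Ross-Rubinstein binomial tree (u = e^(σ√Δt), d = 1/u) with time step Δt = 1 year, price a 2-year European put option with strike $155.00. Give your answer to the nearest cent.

CRR parameters: u = e^(σ√Δt) = e^(0.15·√1) = 1.1618, d = 1/u = 0.8607
Per-period rate: rΔt = 0.04·1 = 0.04, so R = e^0.04 = 1.0408
Risk-neutral probability p = (e^0.04 − 0.8607)/(1.1618 − 0.8607) = 0.1801/0.3011 = 0.5981
Terminal stock prices: S_uu = 182.2, S_ud = 135, S_dd = 100
Terminal payoffs (K − S): max(-27.23, 0) = 0, max(20, 0) = 20, max(54.99, 0) = 54.99
Node u (S = 156.8): V_u = e^(−0.04)·[0.5981·0.0000 + 0.4019·20.0000] = 7.7229
Node d (S = 116.2): V_d = e^(−0.04)·[0.5981·20.0000 + 0.4019·54.9895] = 32.7268
Node 0 (S = 135): V_0 = e^(−0.04)·[0.5981·7.7229 + 0.4019·32.7268] = 17.0752

$17.08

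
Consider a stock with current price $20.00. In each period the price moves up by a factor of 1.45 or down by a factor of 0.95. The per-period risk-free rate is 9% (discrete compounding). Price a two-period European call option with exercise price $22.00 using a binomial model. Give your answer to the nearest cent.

$3.21

Risk-neutral probability p = (1 + 0.09 − 0.95)/(1.45 − 0.95) = 0.1400/0.5000 = 0.2800
Terminal stock prices: S_uu = 42.05, S_ud = 27.55, S_dd = 18.05
Terminal payoffs (S − K): max(20.05, 0) = 20.05, max(5.55, 0) = 5.55, max(-3.95, 0) = 0
Node u (S = 29): V_u = 1/1.09·[0.2800·20.0500 + 0.7200·5.5500] = 8.8165
Node d (S = 19): V_d = 1/1.09·[0.2800·5.5500 + 0.7200·0.0000] = 1.4257
Node 0 (S = 20): V_0 = 1/1.09·[0.2800·8.8165 + 0.7200·1.4257] = 3.2065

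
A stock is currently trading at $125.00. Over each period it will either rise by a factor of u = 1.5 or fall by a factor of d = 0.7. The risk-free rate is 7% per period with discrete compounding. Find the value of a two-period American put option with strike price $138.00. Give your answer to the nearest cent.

Risk-neutral probability p = (1 + 0.07 − 0.7)/(1.5 − 0.7) = 0.3700/0.8000 = 0.4625
Terminal stock prices: S_uu = 281.2, S_ud = 131.2, S_dd = 61.25
Terminal payoffs (K − S): max(-143.2, 0) = 0, max(6.75, 0) = 6.75, max(76.75, 0) = 76.75
Node u (S = 187.5): continuation = 1/1.07·[0.4625·0.0000 + 0.5375·6.7500] = 3.3908; exercise value = 0.0000 ≤ continuation, so V_u = 3.3908
Node d (S = 87.5): continuation = 1/1.07·[0.4625·6.7500 + 0.5375·76.7500] = 41.4720; exercise value = 50.5000 > continuation, so V_d = 50.5000 (exercise)
Node 0 (S = 125): continuation = 1/1.07·[0.4625·3.3908 + 0.5375·50.5000] = 26.8336; exercise value = 13.0000 ≤ continuation, so V_0 = 26.8336

$26.83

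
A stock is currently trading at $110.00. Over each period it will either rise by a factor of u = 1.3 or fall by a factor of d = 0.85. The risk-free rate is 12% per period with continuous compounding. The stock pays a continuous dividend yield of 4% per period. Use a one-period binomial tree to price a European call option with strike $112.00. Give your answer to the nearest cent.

Per-period risk-free factor R = e^0.12 = 1.1275; dividend-adjusted growth = e^(0.12−0.04) = 1.0833.
Risk-neutral probability p = (1.0833 − 0.85)/(1.3 − 0.85) = 0.2333/0.4500 = 0.5184
Terminal stock prices: S_u = 143, S_d = 93.5
Terminal payoffs (S − K): max(31, 0) = 31, max(-18.5, 0) = 0
Node 0 (S = 110): V_0 = e^(−0.12)·[0.5184·31.0000 + 0.4816·0.0000] = 14.2536

$14.25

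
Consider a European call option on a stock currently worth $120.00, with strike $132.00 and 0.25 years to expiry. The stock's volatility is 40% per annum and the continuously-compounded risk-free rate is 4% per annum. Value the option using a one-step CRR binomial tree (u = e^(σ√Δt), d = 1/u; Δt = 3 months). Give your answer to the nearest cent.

CRR parameters: u = e^(σ√Δt) = e^(0.4·√0.25) = 1.2214, d = 1/u = 0.8187
Per-period rate: rΔt = 0.04·0.25 = 0.01, so R = e^0.01 = 1.0101
Risk-neutral probability p = (e^0.01 − 0.8187)/(1.2214 − 0.8187) = 0.1913/0.4027 = 0.4751
Terminal stock prices: S_u = 146.6, S_d = 98.25
Terminal payoffs (S − K): max(14.57, 0) = 14.57, max(-33.75, 0) = 0
Node 0 (S = 120): V_0 = e^(−0.01)·[0.4751·14.5683 + 0.5249·0.0000] = 6.8529

$6.85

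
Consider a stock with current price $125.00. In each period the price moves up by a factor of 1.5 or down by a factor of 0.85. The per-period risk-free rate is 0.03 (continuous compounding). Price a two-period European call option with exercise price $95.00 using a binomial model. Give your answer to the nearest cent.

Risk-neutral probability p = (e^0.03 − 0.85)/(1.5 − 0.85) = 0.1805/0.6500 = 0.2776
Terminal stock prices: S_uu = 281.2, S_ud = 159.4, S_dd = 90.31
Terminal payoffs (S − K): max(186.2, 0) = 186.2, max(64.38, 0) = 64.38, max(-4.688, 0) = 0
Node u (S = 187.5): V_u = e^(−0.03)·[0.2776·186.2500 + 0.7224·64.3750] = 95.3077
Node d (S = 106.2): V_d = e^(−0.03)·[0.2776·64.3750 + 0.7224·0.0000] = 17.3437
Node 0 (S = 125): V_0 = e^(−0.03)·[0.2776·95.3077 + 0.7224·17.3437] = 37.8360

$37.84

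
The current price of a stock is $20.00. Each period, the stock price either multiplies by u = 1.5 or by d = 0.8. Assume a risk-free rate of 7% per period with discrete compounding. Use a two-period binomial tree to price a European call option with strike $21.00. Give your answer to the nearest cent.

$4.36

Risk-neutral probability p = (1 + 0.07 − 0.8)/(1.5 − 0.8) = 0.2700/0.7000 = 0.3857
Terminal stock prices: S_uu = 45, S_ud = 24, S_dd = 12.8
Terminal payoffs (S − K): max(24, 0) = 24, max(3, 0) = 3, max(-8.2, 0) = 0
Node u (S = 30): V_u = 1/1.07·[0.3857·24.0000 + 0.6143·3.0000] = 10.3738
Node d (S = 16): V_d = 1/1.07·[0.3857·3.0000 + 0.6143·0.0000] = 1.0814
Node 0 (S = 20): V_0 = 1/1.07·[0.3857·10.3738 + 0.6143·1.0814] = 4.3604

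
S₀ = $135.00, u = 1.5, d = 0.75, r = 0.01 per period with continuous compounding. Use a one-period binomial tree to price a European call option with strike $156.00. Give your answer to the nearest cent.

Risk-neutral probability p = (e^0.01 − 0.75)/(1.5 − 0.75) = 0.2601/0.7500 = 0.3467
Terminal stock prices: S_u = 202.5, S_d = 101.2
Terminal payoffs (S − K): max(46.5, 0) = 46.5, max(-54.75, 0) = 0
Node 0 (S = 135): V_0 = e^(−0.01)·[0.3467·46.5000 + 0.6533·0.0000] = 15.9627

$15.96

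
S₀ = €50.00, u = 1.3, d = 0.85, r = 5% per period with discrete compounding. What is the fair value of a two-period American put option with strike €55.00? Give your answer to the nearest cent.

€6.61

Risk-neutral probability p = (1 + 0.05 − 0.85)/(1.3 − 0.85) = 0.2000/0.4500 = 0.4444
Terminal stock prices: S_uu = 84.5, S_ud = 55.25, S_dd = 36.12
Terminal payoffs (K − S): max(-29.5, 0) = 0, max(-0.25, 0) = 0, max(18.88, 0) = 18.88
Node u (S = 65): continuation = 1/1.05·[0.4444·0.0000 + 0.5556·0.0000] = 0.0000; exercise value = 0.0000 ≤ continuation, so V_u = 0.0000
Node d (S = 42.5): continuation = 1/1.05·[0.4444·0.0000 + 0.5556·18.8750] = 9.9868; exercise value = 12.5000 > continuation, so V_d = 12.5000 (exercise)
Node 0 (S = 50): continuation = 1/1.05·[0.4444·0.0000 + 0.5556·12.5000] = 6.6138; exercise value = 5.0000 ≤ continuation, so V_0 = 6.6138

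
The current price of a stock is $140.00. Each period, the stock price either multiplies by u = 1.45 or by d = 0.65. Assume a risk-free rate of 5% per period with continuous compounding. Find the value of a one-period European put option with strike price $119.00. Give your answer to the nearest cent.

$13.27

Risk-neutral probability p = (e^0.05 − 0.65)/(1.45 − 0.65) = 0.4013/0.8000 = 0.5016
Terminal stock prices: S_u = 203, S_d = 91
Terminal payoffs (K − S): max(-84, 0) = 0, max(28, 0) = 28
Node 0 (S = 140): V_0 = e^(−0.05)·[0.5016·0.0000 + 0.4984·28.0000] = 13.2749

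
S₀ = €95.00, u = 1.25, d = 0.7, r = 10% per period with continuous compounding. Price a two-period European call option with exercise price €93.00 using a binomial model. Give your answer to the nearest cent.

€24.63

Risk-neutral probability p = (e^0.1 − 0.7)/(1.25 − 0.7) = 0.4052/0.5500 = 0.7367
Terminal stock prices: S_uu = 148.4, S_ud = 83.12, S_dd = 46.55
Terminal payoffs (S − K): max(55.44, 0) = 55.44, max(-9.875, 0) = 0, max(-46.45, 0) = 0
Node u (S = 118.8): V_u = e^(−0.1)·[0.7367·55.4375 + 0.2633·0.0000] = 36.9530
Node d (S = 66.5): V_d = e^(−0.1)·[0.7367·0.0000 + 0.2633·0.0000] = 0.0000
Node 0 (S = 95): V_0 = e^(−0.1)·[0.7367·36.9530 + 0.2633·0.0000] = 24.6318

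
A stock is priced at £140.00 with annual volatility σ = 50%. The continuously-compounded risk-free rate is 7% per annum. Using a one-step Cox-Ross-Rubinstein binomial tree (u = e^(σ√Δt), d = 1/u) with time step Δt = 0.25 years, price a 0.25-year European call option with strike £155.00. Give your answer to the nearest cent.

£11.50

CRR parameters: u = e^(σ√Δt) = e^(0.5·√0.25) = 1.2840, d = 1/u = 0.7788
Per-period rate: rΔt = 0.07·0.25 = 0.0175, so R = e^0.0175 = 1.0177
Risk-neutral probability p = (e^0.0175 − 0.7788)/(1.2840 − 0.7788) = 0.2389/0.5052 = 0.4728
Terminal stock prices: S_u = 179.8, S_d = 109
Terminal payoffs (S − K): max(24.76, 0) = 24.76, max(-45.97, 0) = 0
Node 0 (S = 140): V_0 = e^(−0.0175)·[0.4728·24.7636 + 0.5272·0.0000] = 11.5043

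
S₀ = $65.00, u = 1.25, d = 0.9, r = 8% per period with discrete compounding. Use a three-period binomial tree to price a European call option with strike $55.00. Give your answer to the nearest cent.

$22.03

Risk-neutral probability p = (1 + 0.08 − 0.9)/(1.25 − 0.9) = 0.1800/0.3500 = 0.5143
Terminal stock prices: S_uuu = 127, S_uud = 91.41, S_udd = 65.81, S_ddd = 47.39
Terminal payoffs (S − K): max(71.95, 0) = 71.95, max(36.41, 0) = 36.41, max(10.81, 0) = 10.81, max(-7.615, 0) = 0
Node uu (S = 101.6): V_uu = 1/1.08·[0.5143·71.9531 + 0.4857·36.4062] = 50.6366
Node ud (S = 73.12): V_ud = 1/1.08·[0.5143·36.4062 + 0.4857·10.8125] = 22.1991
Node dd (S = 52.65): V_dd = 1/1.08·[0.5143·10.8125 + 0.4857·0.0000] = 5.1488
Node u (S = 81.25): V_u = 1/1.08·[0.5143·50.6366 + 0.4857·22.1991] = 34.0964
Node d (S = 58.5): V_d = 1/1.08·[0.5143·22.1991 + 0.4857·5.1488] = 12.8866
Node 0 (S = 65): V_0 = 1/1.08·[0.5143·34.0964 + 0.4857·12.8866] = 22.0319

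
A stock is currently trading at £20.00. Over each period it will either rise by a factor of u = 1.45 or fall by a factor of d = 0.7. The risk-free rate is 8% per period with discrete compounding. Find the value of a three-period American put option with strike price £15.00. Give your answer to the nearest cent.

Risk-neutral probability p = (1 + 0.08 − 0.7)/(1.45 − 0.7) = 0.3800/0.7500 = 0.5067
Terminal stock prices: S_uuu = 60.97, S_uud = 29.43, S_udd = 14.21, S_ddd = 6.86
Terminal payoffs (K − S): max(-45.97, 0) = 0, max(-14.43, 0) = 0, max(0.79, 0) = 0.79, max(8.14, 0) = 8.14
Node uu (S = 42.05): continuation = 1/1.08·[0.5067·0.0000 + 0.4933·0.0000] = 0.0000; exercise value = 0.0000 ≤ continuation, so V_uu = 0.0000
Node ud (S = 20.3): continuation = 1/1.08·[0.5067·0.0000 + 0.4933·0.7900] = 0.3609; exercise value = 0.0000 ≤ continuation, so V_ud = 0.3609
Node dd (S = 9.8): continuation = 1/1.08·[0.5067·0.7900 + 0.4933·8.1400] = 4.0889; exercise value = 5.2000 > continuation, so V_dd = 5.2000 (exercise)
Node u (S = 29): continuation = 1/1.08·[0.5067·0.0000 + 0.4933·0.3609] = 0.1648; exercise value = 0.0000 ≤ continuation, so V_u = 0.1648
Node d (S = 14): continuation = 1/1.08·[0.5067·0.3609 + 0.4933·5.2000] = 2.5446; exercise value = 1.0000 ≤ continuation, so V_d = 2.5446
Node 0 (S = 20): continuation = 1/1.08·[0.5067·0.1648 + 0.4933·2.5446] = 1.2397; exercise value = 0.0000 ≤ continuation, so V_0 = 1.2397

£1.24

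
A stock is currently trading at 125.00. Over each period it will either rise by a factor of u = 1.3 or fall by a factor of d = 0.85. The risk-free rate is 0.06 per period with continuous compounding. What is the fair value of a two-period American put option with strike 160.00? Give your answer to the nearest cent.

Risk-neutral probability p = (e^0.06 − 0.85)/(1.3 − 0.85) = 0.2118/0.4500 = 0.4707
Terminal stock prices: S_uu = 211.3, S_ud = 138.1, S_dd = 90.31
Terminal payoffs (K − S): max(-51.25, 0) = 0, max(21.88, 0) = 21.88, max(69.69, 0) = 69.69
Node u (S = 162.5): continuation = e^(−0.06)·[0.4707·0.0000 + 0.5293·21.8750] = 10.9032; exercise value = 0.0000 ≤ continuation, so V_u = 10.9032
Node d (S = 106.2): continuation = e^(−0.06)·[0.4707·21.8750 + 0.5293·69.6875] = 44.4323; exercise value = 53.7500 > continuation, so V_d = 53.7500 (exercise)
Node 0 (S = 125): continuation = e^(−0.06)·[0.4707·10.9032 + 0.5293·53.7500] = 31.6244; exercise value = 35.0000 > continuation, so V_0 = 35.0000 (exercise)

35.00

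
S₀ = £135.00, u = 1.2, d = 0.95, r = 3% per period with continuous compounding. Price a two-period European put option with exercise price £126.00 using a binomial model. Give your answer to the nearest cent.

£1.80

Risk-neutral probability p = (e^0.03 − 0.95)/(1.2 − 0.95) = 0.0805/0.2500 = 0.3218
Terminal stock prices: S_uu = 194.4, S_ud = 153.9, S_dd = 121.8
Terminal payoffs (K − S): max(-68.4, 0) = 0, max(-27.9, 0) = 0, max(4.163, 0) = 4.163
Node u (S = 162): V_u = e^(−0.03)·[0.3218·0.0000 + 0.6782·0.0000] = 0.0000
Node d (S = 128.2): V_d = e^(−0.03)·[0.3218·0.0000 + 0.6782·4.1625] = 2.7395
Node 0 (S = 135): V_0 = e^(−0.03)·[0.3218·0.0000 + 0.6782·2.7395] = 1.8030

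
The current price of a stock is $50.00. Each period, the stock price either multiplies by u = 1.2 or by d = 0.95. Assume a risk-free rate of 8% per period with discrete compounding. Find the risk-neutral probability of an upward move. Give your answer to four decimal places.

Risk-neutral probability p = (1 + 0.08 − 0.95)/(1.2 − 0.95) = 0.1300/0.2500 = 0.5200

p = 0.5200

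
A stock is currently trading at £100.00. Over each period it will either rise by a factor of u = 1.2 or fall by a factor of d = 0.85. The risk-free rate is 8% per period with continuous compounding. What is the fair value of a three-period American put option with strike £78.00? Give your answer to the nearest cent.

£0.54

Risk-neutral probability p = (e^0.08 − 0.85)/(1.2 − 0.85) = 0.2333/0.3500 = 0.6665
Terminal stock prices: S_uuu = 172.8, S_uud = 122.4, S_udd = 86.7, S_ddd = 61.41
Terminal payoffs (K − S): max(-94.8, 0) = 0, max(-44.4, 0) = 0, max(-8.7, 0) = 0, max(16.59, 0) = 16.59
Node uu (S = 144): continuation = e^(−0.08)·[0.6665·0.0000 + 0.3335·0.0000] = 0.0000; exercise value = 0.0000 ≤ continuation, so V_uu = 0.0000
Node ud (S = 102): continuation = e^(−0.08)·[0.6665·0.0000 + 0.3335·0.0000] = 0.0000; exercise value = 0.0000 ≤ continuation, so V_ud = 0.0000
Node dd (S = 72.25): continuation = e^(−0.08)·[0.6665·0.0000 + 0.3335·16.5875] = 5.1061; exercise value = 5.7500 > continuation, so V_dd = 5.7500 (exercise)
Node u (S = 120): continuation = e^(−0.08)·[0.6665·0.0000 + 0.3335·0.0000] = 0.0000; exercise value = 0.0000 ≤ continuation, so V_u = 0.0000
Node d (S = 85): continuation = e^(−0.08)·[0.6665·0.0000 + 0.3335·5.7500] = 1.7700; exercise value = 0.0000 ≤ continuation, so V_d = 1.7700
Node 0 (S = 100): continuation = e^(−0.08)·[0.6665·0.0000 + 0.3335·1.7700] = 0.5449; exercise value = 0.0000 ≤ continuation, so V_0 = 0.5449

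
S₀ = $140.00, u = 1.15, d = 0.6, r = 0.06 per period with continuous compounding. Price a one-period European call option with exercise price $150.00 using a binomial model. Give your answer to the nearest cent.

$8.70

Risk-neutral probability p = (e^0.06 − 0.6)/(1.15 − 0.6) = 0.4618/0.5500 = 0.8397
Terminal stock prices: S_u = 161, S_d = 84
Terminal payoffs (S − K): max(11, 0) = 11, max(-66, 0) = 0
Node 0 (S = 140): V_0 = e^(−0.06)·[0.8397·11.0000 + 0.1603·0.0000] = 8.6988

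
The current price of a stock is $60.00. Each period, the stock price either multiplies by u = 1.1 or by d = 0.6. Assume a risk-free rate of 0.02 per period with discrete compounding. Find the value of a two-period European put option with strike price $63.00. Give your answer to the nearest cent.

Risk-neutral probability p = (1 + 0.02 − 0.6)/(1.1 − 0.6) = 0.4200/0.5000 = 0.8400
Terminal stock prices: S_uu = 72.6, S_ud = 39.6, S_dd = 21.6
Terminal payoffs (K − S): max(-9.6, 0) = 0, max(23.4, 0) = 23.4, max(41.4, 0) = 41.4
Node u (S = 66): V_u = 1/1.02·[0.8400·0.0000 + 0.1600·23.4000] = 3.6706
Node d (S = 36): V_d = 1/1.02·[0.8400·23.4000 + 0.1600·41.4000] = 25.7647
Node 0 (S = 60): V_0 = 1/1.02·[0.8400·3.6706 + 0.1600·25.7647] = 7.0644

$7.06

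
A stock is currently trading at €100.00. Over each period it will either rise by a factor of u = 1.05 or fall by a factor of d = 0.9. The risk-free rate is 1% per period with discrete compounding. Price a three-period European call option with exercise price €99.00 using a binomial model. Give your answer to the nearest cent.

Risk-neutral probability p = (1 + 0.01 − 0.9)/(1.05 − 0.9) = 0.1100/0.1500 = 0.7333
Terminal stock prices: S_uuu = 115.8, S_uud = 99.23, S_udd = 85.05, S_ddd = 72.9
Terminal payoffs (S − K): max(16.76, 0) = 16.76, max(0.225, 0) = 0.225, max(-13.95, 0) = 0, max(-26.1, 0) = 0
Node uu (S = 110.2): V_uu = 1/1.01·[0.7333·16.7625 + 0.2667·0.2250] = 12.2302
Node ud (S = 94.5): V_ud = 1/1.01·[0.7333·0.2250 + 0.2667·0.0000] = 0.1634
Node dd (S = 81): V_dd = 1/1.01·[0.7333·0.0000 + 0.2667·0.0000] = 0.0000
Node u (S = 105): V_u = 1/1.01·[0.7333·12.2302 + 0.2667·0.1634] = 8.9231
Node d (S = 90): V_d = 1/1.01·[0.7333·0.1634 + 0.2667·0.0000] = 0.1186
Node 0 (S = 100): V_0 = 1/1.01·[0.7333·8.9231 + 0.2667·0.1186] = 6.5102

€6.51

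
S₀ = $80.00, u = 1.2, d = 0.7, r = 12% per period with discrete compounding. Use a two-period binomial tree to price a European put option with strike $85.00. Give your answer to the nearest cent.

Risk-neutral probability p = (1 + 0.12 − 0.7)/(1.2 − 0.7) = 0.4200/0.5000 = 0.8400
Terminal stock prices: S_uu = 115.2, S_ud = 67.2, S_dd = 39.2
Terminal payoffs (K − S): max(-30.2, 0) = 0, max(17.8, 0) = 17.8, max(45.8, 0) = 45.8
Node u (S = 96): V_u = 1/1.12·[0.8400·0.0000 + 0.1600·17.8000] = 2.5429
Node d (S = 56): V_d = 1/1.12·[0.8400·17.8000 + 0.1600·45.8000] = 19.8929
Node 0 (S = 80): V_0 = 1/1.12·[0.8400·2.5429 + 0.1600·19.8929] = 4.7490

$4.75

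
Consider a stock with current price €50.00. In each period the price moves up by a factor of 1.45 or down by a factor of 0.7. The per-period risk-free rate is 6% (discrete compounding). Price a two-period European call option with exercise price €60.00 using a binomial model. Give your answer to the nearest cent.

Risk-neutral probability p = (1 + 0.06 − 0.7)/(1.45 − 0.7) = 0.3600/0.7500 = 0.4800
Terminal stock prices: S_uu = 105.1, S_ud = 50.75, S_dd = 24.5
Terminal payoffs (S − K): max(45.12, 0) = 45.12, max(-9.25, 0) = 0, max(-35.5, 0) = 0
Node u (S = 72.5): V_u = 1/1.06·[0.4800·45.1250 + 0.5200·0.0000] = 20.4340
Node d (S = 35): V_d = 1/1.06·[0.4800·0.0000 + 0.5200·0.0000] = 0.0000
Node 0 (S = 50): V_0 = 1/1.06·[0.4800·20.4340 + 0.5200·0.0000] = 9.2531

€9.25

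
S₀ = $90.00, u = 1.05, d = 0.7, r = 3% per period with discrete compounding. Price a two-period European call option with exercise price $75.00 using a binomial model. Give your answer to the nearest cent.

Risk-neutral probability p = (1 + 0.03 − 0.7)/(1.05 − 0.7) = 0.3300/0.3500 = 0.9429
Terminal stock prices: S_uu = 99.23, S_ud = 66.15, S_dd = 44.1
Terminal payoffs (S − K): max(24.23, 0) = 24.23, max(-8.85, 0) = 0, max(-30.9, 0) = 0
Node u (S = 94.5): V_u = 1/1.03·[0.9429·24.2250 + 0.0571·0.0000] = 22.1755
Node d (S = 63): V_d = 1/1.03·[0.9429·0.0000 + 0.0571·0.0000] = 0.0000
Node 0 (S = 90): V_0 = 1/1.03·[0.9429·22.1755 + 0.0571·0.0000] = 20.2993

$20.30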